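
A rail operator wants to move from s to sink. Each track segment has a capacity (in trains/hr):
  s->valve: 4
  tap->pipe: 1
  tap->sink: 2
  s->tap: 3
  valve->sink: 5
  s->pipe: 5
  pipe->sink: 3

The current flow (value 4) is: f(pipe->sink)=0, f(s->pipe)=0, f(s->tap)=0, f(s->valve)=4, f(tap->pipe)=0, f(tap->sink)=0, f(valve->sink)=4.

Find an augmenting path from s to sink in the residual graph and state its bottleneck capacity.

Residual along s->tap->sink: s->tap: 3, tap->sink: 2.
Bottleneck = min = 2.

s->tap->sink, bottleneck 2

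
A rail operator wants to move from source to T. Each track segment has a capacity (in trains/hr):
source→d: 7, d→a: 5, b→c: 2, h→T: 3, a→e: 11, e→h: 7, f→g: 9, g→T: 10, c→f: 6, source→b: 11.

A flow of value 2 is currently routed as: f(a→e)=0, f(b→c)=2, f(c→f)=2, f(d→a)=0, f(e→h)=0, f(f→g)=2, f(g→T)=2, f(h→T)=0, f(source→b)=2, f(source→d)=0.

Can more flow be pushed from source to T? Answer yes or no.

Residual path source→d→a→e→h→T has bottleneck 3 > 0.
Pushing 3 along it raises the flow to 5, so the given flow is not maximum.

Yes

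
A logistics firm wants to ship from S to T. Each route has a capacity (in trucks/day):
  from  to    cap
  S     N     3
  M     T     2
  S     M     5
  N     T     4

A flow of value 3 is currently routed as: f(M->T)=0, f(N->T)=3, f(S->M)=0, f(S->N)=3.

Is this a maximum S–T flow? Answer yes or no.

Residual path S->M->T has bottleneck 2 > 0.
Pushing 2 along it raises the flow to 5, so the given flow is not maximum.

No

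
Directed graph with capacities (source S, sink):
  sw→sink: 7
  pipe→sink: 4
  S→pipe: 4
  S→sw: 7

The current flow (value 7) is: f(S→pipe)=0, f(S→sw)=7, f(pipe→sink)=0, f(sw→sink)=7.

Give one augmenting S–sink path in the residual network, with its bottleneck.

Residual along S→pipe→sink: S→pipe: 4, pipe→sink: 4.
Bottleneck = min = 4.

S→pipe→sink, bottleneck 4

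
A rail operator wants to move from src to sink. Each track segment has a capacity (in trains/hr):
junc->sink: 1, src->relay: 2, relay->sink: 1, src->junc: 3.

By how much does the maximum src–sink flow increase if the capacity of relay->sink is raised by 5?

Original max flow = 2.
After raising cap(relay->sink), augmenting paths through that edge carry 1 more unit.
New max flow = 3. Increase = 1.

1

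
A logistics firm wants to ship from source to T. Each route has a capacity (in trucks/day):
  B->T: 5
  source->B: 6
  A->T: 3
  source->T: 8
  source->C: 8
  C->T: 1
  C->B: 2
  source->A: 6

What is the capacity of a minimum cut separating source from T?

Max flow = 17 (via 4 augmenting paths).
In the residual at optimum, the set reachable from source is {A, B, C, source}.
Cut edges: source->T (cap 8), C->T (cap 1), A->T (cap 3), B->T (cap 5). Sum = 17.

17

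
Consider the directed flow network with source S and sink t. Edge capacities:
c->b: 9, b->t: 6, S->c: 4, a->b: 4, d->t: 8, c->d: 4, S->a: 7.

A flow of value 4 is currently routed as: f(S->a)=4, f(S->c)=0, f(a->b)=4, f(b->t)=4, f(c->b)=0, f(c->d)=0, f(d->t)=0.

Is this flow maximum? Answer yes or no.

Residual path S->c->b->t has bottleneck 2 > 0.
Pushing 2 along it raises the flow to 6, so the given flow is not maximum.

No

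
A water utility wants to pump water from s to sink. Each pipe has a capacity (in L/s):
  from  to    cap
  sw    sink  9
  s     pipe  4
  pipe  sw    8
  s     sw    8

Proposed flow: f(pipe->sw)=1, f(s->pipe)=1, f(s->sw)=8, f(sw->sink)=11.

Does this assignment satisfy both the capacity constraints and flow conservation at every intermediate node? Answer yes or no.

No

Capacity violated on sw->sink: flow 11 > capacity 9.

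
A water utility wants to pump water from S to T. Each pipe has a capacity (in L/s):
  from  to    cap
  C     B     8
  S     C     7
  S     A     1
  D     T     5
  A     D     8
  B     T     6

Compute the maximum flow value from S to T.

7

Augment S→A→D→T: bottleneck 1. Total 1.
Augment S→C→B→T: bottleneck 6. Total 7.
No augmenting path remains in the residual graph.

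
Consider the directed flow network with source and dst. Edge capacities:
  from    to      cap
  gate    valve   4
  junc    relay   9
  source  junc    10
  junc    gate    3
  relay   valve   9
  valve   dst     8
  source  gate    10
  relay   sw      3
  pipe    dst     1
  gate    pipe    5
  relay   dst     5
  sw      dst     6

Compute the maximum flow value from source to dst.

14

Augment source→junc→relay→dst: bottleneck 5. Total 5.
Augment source→gate→pipe→dst: bottleneck 1. Total 6.
Augment source→gate→valve→dst: bottleneck 4. Total 10.
Augment source→junc→relay→valve→dst: bottleneck 4. Total 14.
No augmenting path remains in the residual graph.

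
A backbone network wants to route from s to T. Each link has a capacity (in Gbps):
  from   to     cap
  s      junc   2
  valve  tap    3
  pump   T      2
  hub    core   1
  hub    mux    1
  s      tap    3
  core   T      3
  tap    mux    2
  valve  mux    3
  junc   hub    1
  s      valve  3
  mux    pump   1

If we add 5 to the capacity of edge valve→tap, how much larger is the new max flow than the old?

0

Original max flow = 2.
Edge valve→tap does not cross the min cut (source side {junc, mux, s, tap, valve}), so extra capacity there cannot help.
New max flow = 2. Increase = 0.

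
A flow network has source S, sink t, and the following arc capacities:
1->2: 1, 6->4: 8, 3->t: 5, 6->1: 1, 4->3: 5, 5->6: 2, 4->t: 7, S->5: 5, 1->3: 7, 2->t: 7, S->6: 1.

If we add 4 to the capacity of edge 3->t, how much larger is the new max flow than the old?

0

Original max flow = 3.
Edge 3->t does not cross the min cut (source side {5, S}), so extra capacity there cannot help.
New max flow = 3. Increase = 0.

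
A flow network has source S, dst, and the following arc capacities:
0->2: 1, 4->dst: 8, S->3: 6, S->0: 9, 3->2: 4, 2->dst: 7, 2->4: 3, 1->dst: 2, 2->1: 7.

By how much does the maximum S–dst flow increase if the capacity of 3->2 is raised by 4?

2

Original max flow = 5.
After raising cap(3->2), augmenting paths through that edge carry 2 more units.
New max flow = 7. Increase = 2.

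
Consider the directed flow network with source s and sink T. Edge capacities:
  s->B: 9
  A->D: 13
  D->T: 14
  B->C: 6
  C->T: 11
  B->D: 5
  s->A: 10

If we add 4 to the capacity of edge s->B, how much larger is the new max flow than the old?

Original max flow = 19.
After raising cap(s->B), augmenting paths through that edge carry 1 more unit.
New max flow = 20. Increase = 1.

1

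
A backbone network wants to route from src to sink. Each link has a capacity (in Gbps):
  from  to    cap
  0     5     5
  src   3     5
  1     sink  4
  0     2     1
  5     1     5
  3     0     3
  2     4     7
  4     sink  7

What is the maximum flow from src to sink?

Augment src->3->0->2->4->sink: bottleneck 1. Total 1.
Augment src->3->0->5->1->sink: bottleneck 2. Total 3.
No augmenting path remains in the residual graph.

3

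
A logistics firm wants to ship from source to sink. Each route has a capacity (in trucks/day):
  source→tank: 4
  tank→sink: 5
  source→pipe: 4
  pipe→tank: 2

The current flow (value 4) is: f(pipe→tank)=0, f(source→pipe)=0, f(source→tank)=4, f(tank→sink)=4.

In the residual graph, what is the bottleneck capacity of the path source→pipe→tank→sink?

Residual capacities along the path: source→pipe: 4, pipe→tank: 2, tank→sink: 1.
Minimum is 1.

1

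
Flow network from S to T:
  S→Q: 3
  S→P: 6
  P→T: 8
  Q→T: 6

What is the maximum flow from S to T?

Augment S→P→T: bottleneck 6. Total 6.
Augment S→Q→T: bottleneck 3. Total 9.
No augmenting path remains in the residual graph.

9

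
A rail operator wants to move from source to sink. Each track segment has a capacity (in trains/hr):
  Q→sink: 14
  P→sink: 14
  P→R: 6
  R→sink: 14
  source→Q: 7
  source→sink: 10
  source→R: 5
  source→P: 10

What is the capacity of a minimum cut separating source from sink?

32

Max flow = 32 (via 4 augmenting paths).
In the residual at optimum, the set reachable from source is {source}.
Cut edges: source→P (cap 10), source→R (cap 5), source→Q (cap 7), source→sink (cap 10). Sum = 32.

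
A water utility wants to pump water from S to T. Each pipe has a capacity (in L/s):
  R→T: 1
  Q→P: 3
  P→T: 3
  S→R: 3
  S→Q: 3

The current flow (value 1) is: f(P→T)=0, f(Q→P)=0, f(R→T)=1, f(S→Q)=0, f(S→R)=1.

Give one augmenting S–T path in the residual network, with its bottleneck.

S→Q→P→T, bottleneck 3

Residual along S→Q→P→T: S→Q: 3, Q→P: 3, P→T: 3.
Bottleneck = min = 3.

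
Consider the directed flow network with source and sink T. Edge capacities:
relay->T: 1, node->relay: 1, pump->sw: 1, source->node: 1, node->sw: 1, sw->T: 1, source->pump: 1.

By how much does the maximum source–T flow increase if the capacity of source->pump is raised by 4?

Original max flow = 2.
Even with extra capacity on source->pump, another cut of capacity 2 remains binding.
New max flow = 2. Increase = 0.

0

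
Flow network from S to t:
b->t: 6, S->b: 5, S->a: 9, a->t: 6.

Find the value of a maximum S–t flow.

11

Augment S->a->t: bottleneck 6. Total 6.
Augment S->b->t: bottleneck 5. Total 11.
No augmenting path remains in the residual graph.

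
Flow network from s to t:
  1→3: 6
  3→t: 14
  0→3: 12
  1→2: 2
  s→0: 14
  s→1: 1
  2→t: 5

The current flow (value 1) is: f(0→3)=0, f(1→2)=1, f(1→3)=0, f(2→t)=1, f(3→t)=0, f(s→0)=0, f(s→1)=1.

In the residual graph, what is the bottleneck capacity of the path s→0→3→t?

Residual capacities along the path: s→0: 14, 0→3: 12, 3→t: 14.
Minimum is 12.

12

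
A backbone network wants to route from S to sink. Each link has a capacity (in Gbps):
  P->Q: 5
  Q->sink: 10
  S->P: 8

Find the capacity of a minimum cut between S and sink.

Max flow = 5 (via 1 augmenting path).
In the residual at optimum, the set reachable from S is {P, S}.
Cut edges: P->Q (cap 5). Sum = 5.

5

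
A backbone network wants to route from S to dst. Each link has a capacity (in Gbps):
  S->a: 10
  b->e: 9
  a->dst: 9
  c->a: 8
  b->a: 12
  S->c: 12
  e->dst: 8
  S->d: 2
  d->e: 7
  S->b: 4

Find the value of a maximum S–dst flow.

15

Augment S->a->dst: bottleneck 9. Total 9.
Augment S->b->e->dst: bottleneck 4. Total 13.
Augment S->d->e->dst: bottleneck 2. Total 15.
No augmenting path remains in the residual graph.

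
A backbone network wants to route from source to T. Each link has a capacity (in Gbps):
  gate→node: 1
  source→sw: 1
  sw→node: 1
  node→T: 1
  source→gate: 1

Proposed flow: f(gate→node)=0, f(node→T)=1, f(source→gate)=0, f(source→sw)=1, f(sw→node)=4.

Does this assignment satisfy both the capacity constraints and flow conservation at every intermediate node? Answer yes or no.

Capacity violated on sw→node: flow 4 > capacity 1.

No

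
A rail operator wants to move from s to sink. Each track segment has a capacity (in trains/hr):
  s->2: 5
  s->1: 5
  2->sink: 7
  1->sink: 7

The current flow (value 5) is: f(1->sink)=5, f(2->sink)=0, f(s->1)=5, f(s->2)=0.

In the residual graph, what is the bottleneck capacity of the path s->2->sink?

5

Residual capacities along the path: s->2: 5, 2->sink: 7.
Minimum is 5.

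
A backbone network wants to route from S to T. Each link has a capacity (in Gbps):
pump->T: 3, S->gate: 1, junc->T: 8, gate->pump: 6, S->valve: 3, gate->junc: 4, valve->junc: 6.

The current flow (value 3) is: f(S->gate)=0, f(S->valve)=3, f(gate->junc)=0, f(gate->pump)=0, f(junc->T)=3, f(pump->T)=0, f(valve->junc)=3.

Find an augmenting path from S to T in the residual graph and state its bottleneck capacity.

S->gate->junc->T, bottleneck 1

Residual along S->gate->junc->T: S->gate: 1, gate->junc: 4, junc->T: 5.
Bottleneck = min = 1.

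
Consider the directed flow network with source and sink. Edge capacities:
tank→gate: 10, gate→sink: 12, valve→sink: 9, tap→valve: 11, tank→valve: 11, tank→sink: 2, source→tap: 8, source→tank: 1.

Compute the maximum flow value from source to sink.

9

Augment source→tank→sink: bottleneck 1. Total 1.
Augment source→tap→valve→sink: bottleneck 8. Total 9.
No augmenting path remains in the residual graph.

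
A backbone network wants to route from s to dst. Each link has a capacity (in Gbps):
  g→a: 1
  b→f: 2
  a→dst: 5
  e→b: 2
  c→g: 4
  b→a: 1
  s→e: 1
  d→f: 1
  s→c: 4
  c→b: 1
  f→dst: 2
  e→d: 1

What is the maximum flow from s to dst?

3

Augment s→c→g→a→dst: bottleneck 1. Total 1.
Augment s→c→b→a→dst: bottleneck 1. Total 2.
Augment s→e→b→f→dst: bottleneck 1. Total 3.
No augmenting path remains in the residual graph.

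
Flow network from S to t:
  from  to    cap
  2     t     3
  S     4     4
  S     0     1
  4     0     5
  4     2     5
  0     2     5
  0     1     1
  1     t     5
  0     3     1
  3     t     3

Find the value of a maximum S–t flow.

5

Augment S->4->2->t: bottleneck 3. Total 3.
Augment S->0->1->t: bottleneck 1. Total 4.
Augment S->4->0->3->t: bottleneck 1. Total 5.
No augmenting path remains in the residual graph.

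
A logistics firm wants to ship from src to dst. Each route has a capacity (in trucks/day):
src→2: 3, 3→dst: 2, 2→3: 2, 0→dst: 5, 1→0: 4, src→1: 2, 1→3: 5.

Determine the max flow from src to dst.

4

Augment src→2→3→dst: bottleneck 2. Total 2.
Augment src→1→0→dst: bottleneck 2. Total 4.
No augmenting path remains in the residual graph.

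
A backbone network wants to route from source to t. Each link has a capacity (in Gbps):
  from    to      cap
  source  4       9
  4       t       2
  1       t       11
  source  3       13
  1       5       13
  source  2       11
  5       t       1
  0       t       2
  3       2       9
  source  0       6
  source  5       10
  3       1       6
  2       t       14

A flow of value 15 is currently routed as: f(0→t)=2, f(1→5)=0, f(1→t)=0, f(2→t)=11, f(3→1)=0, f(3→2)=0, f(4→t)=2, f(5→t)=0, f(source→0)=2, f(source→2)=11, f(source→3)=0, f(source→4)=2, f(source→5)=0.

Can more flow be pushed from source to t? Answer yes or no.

Yes

Residual path source→5→t has bottleneck 1 > 0.
Pushing 1 along it raises the flow to 16, so the given flow is not maximum.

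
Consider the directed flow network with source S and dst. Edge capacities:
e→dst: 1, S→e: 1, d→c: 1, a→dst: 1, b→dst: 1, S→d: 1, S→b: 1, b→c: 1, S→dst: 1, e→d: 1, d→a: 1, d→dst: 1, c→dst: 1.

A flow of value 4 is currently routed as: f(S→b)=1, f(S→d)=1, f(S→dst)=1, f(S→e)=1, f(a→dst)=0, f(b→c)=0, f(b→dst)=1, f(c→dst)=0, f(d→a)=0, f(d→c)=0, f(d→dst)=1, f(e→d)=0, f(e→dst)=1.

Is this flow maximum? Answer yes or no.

Yes

Residual reachable from S: {S}; dst is not reachable.
Saturated cut: S→b, S→e, S→d, S→dst with total capacity 4 = current flow value. Flow is maximum.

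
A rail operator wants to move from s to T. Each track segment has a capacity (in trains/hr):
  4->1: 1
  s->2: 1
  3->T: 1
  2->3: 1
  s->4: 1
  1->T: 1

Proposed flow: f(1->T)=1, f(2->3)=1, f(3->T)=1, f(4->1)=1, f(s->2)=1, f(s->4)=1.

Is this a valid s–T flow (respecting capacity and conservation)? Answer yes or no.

Yes

Every edge has 0 ≤ f(e) ≤ cap(e).
At each intermediate node, inflow equals outflow.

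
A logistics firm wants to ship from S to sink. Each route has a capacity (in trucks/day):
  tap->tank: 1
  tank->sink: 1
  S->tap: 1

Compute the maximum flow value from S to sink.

Augment S->tap->tank->sink: bottleneck 1. Total 1.
No augmenting path remains in the residual graph.

1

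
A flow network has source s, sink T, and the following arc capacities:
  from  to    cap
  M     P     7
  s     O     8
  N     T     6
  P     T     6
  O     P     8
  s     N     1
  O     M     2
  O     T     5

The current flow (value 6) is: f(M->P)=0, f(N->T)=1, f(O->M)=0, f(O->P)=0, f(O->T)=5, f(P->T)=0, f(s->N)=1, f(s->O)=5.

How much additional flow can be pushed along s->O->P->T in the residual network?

3

Residual capacities along the path: s->O: 3, O->P: 8, P->T: 6.
Minimum is 3.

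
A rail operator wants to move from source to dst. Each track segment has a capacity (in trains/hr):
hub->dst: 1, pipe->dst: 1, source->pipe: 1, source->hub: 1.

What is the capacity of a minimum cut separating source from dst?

2

Max flow = 2 (via 2 augmenting paths).
In the residual at optimum, the set reachable from source is {source}.
Cut edges: source->pipe (cap 1), source->hub (cap 1). Sum = 2.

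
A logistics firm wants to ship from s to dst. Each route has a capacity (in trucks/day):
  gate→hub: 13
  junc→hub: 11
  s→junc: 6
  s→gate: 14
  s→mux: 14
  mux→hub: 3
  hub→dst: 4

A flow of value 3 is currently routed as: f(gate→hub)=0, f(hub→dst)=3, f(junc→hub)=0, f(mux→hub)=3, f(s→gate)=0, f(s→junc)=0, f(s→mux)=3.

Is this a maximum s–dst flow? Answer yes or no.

Residual path s→gate→hub→dst has bottleneck 1 > 0.
Pushing 1 along it raises the flow to 4, so the given flow is not maximum.

No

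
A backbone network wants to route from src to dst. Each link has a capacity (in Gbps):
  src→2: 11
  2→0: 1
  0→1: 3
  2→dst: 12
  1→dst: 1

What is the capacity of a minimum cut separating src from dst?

Max flow = 11 (via 1 augmenting path).
In the residual at optimum, the set reachable from src is {src}.
Cut edges: src→2 (cap 11). Sum = 11.

11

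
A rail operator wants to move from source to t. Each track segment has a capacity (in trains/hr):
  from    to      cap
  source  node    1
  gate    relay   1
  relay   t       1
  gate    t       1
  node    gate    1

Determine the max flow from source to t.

1

Augment source->node->gate->t: bottleneck 1. Total 1.
No augmenting path remains in the residual graph.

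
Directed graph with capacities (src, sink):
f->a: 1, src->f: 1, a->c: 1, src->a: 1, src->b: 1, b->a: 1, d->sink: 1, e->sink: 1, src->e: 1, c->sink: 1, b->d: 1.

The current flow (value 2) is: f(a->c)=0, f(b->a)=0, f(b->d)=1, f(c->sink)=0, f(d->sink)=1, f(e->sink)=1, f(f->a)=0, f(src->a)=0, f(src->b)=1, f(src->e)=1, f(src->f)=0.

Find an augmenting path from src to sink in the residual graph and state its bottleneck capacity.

src->a->c->sink, bottleneck 1

Residual along src->a->c->sink: src->a: 1, a->c: 1, c->sink: 1.
Bottleneck = min = 1.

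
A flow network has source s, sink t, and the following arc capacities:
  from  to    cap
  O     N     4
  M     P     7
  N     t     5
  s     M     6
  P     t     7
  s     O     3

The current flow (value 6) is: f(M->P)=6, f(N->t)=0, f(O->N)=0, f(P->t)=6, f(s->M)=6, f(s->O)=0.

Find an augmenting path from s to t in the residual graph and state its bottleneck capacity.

Residual along s->O->N->t: s->O: 3, O->N: 4, N->t: 5.
Bottleneck = min = 3.

s->O->N->t, bottleneck 3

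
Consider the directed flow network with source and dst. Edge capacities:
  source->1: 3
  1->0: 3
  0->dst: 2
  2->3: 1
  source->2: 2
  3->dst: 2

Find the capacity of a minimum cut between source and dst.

3

Max flow = 3 (via 2 augmenting paths).
In the residual at optimum, the set reachable from source is {0, 1, 2, source}.
Cut edges: 2->3 (cap 1), 0->dst (cap 2). Sum = 3.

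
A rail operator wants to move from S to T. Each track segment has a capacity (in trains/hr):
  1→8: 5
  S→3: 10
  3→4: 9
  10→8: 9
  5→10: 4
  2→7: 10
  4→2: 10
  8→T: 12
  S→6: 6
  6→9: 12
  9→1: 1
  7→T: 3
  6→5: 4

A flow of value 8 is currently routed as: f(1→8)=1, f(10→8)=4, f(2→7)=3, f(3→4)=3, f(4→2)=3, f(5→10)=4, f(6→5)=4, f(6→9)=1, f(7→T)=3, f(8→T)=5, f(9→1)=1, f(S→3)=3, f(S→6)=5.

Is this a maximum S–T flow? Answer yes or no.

Residual reachable from S: {2, 3, 4, 6, 7, 9, S}; T is not reachable.
Saturated cut: 9→1, 6→5, 7→T with total capacity 8 = current flow value. Flow is maximum.

Yes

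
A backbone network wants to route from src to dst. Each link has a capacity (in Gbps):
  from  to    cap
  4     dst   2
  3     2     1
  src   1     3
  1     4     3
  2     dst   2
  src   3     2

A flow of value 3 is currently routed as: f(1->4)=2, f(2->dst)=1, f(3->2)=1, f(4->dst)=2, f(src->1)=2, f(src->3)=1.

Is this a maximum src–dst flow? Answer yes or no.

Yes

Residual reachable from src: {1, 3, 4, src}; dst is not reachable.
Saturated cut: 3->2, 4->dst with total capacity 3 = current flow value. Flow is maximum.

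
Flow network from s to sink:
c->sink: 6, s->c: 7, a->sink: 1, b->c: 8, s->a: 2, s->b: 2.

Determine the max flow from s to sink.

Augment s->c->sink: bottleneck 6. Total 6.
Augment s->a->sink: bottleneck 1. Total 7.
No augmenting path remains in the residual graph.

7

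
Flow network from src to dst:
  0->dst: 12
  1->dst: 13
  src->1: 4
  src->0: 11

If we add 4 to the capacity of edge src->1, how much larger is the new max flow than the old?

4

Original max flow = 15.
After raising cap(src->1), augmenting paths through that edge carry 4 more units.
New max flow = 19. Increase = 4.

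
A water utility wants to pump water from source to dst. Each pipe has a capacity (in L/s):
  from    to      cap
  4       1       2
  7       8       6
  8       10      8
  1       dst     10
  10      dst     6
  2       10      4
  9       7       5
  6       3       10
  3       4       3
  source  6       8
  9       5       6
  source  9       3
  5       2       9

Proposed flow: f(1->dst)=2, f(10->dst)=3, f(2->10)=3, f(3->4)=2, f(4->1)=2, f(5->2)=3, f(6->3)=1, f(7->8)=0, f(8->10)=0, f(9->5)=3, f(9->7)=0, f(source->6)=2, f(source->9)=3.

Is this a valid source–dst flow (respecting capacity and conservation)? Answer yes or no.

No

Conservation fails at 6: inflow 2 ≠ outflow 1.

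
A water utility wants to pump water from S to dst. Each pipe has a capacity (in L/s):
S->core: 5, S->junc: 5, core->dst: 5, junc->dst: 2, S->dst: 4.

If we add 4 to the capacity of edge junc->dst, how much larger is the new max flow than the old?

Original max flow = 11.
After raising cap(junc->dst), augmenting paths through that edge carry 3 more units.
New max flow = 14. Increase = 3.

3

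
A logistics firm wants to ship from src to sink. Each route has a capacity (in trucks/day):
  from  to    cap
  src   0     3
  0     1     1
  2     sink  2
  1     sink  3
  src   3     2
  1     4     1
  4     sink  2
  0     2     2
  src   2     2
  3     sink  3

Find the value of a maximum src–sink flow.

Augment src->3->sink: bottleneck 2. Total 2.
Augment src->2->sink: bottleneck 2. Total 4.
Augment src->0->1->sink: bottleneck 1. Total 5.
No augmenting path remains in the residual graph.

5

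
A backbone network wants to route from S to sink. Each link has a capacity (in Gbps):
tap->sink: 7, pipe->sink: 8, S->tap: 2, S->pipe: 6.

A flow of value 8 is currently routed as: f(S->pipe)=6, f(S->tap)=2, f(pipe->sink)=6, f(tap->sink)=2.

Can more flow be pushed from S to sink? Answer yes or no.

Residual reachable from S: {S}; sink is not reachable.
Saturated cut: S->tap, S->pipe with total capacity 8 = current flow value. Flow is maximum.

No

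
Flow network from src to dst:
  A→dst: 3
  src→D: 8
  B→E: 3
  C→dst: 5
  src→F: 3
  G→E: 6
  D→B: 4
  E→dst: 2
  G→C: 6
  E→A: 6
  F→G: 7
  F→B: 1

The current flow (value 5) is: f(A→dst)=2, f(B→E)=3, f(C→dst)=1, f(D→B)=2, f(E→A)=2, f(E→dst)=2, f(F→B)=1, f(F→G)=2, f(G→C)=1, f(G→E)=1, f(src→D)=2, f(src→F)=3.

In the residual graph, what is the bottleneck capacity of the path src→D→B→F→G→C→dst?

Residual capacities along the path: src→D: 6, D→B: 2, B→F: 1, F→G: 5, G→C: 5, C→dst: 4.
Minimum is 1.

1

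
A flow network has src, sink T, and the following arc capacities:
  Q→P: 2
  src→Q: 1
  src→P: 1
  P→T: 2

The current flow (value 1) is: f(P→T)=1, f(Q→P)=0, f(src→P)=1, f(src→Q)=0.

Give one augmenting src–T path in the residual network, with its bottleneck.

Residual along src→Q→P→T: src→Q: 1, Q→P: 2, P→T: 1.
Bottleneck = min = 1.

src→Q→P→T, bottleneck 1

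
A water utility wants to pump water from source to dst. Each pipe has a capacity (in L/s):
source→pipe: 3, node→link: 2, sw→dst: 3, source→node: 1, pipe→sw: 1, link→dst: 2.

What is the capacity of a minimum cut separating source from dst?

Max flow = 2 (via 2 augmenting paths).
In the residual at optimum, the set reachable from source is {pipe, source}.
Cut edges: pipe→sw (cap 1), source→node (cap 1). Sum = 2.

2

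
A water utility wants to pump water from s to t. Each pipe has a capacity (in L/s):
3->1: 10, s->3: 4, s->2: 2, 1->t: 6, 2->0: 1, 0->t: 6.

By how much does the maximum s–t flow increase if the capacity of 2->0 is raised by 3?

1

Original max flow = 5.
After raising cap(2->0), augmenting paths through that edge carry 1 more unit.
New max flow = 6. Increase = 1.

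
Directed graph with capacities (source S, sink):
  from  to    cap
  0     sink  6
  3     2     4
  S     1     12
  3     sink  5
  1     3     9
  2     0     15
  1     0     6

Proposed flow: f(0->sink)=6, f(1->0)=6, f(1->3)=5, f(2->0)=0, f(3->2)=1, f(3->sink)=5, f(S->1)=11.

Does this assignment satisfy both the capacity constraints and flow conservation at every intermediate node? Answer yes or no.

No

Conservation fails at 3: inflow 5 ≠ outflow 6.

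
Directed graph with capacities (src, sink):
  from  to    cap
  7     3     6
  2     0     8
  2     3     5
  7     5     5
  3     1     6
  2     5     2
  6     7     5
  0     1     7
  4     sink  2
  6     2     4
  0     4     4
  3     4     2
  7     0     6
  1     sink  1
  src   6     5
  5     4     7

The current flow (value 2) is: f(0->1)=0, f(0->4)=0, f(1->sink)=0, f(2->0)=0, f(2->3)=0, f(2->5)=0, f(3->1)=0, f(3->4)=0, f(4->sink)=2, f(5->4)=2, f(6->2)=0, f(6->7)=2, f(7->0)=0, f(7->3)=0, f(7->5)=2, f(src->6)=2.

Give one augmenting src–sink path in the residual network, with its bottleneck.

Residual along src->6->7->0->1->sink: src->6: 3, 6->7: 3, 7->0: 6, 0->1: 7, 1->sink: 1.
Bottleneck = min = 1.

src->6->7->0->1->sink, bottleneck 1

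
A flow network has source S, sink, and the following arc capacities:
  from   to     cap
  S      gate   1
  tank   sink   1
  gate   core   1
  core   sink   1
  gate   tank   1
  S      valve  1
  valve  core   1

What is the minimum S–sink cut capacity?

Max flow = 2 (via 2 augmenting paths).
In the residual at optimum, the set reachable from S is {S}.
Cut edges: S->gate (cap 1), S->valve (cap 1). Sum = 2.

2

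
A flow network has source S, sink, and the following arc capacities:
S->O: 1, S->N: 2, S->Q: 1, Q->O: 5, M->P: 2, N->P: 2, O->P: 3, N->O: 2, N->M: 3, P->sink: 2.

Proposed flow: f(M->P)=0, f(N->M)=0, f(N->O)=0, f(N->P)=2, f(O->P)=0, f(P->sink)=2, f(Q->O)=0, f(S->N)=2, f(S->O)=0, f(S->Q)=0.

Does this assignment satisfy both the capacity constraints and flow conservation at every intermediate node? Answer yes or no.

Yes

Every edge has 0 ≤ f(e) ≤ cap(e).
At each intermediate node, inflow equals outflow.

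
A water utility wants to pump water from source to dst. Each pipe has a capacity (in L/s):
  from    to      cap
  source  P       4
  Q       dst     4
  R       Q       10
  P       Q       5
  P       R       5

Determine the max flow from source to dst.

4

Augment source->P->Q->dst: bottleneck 4. Total 4.
No augmenting path remains in the residual graph.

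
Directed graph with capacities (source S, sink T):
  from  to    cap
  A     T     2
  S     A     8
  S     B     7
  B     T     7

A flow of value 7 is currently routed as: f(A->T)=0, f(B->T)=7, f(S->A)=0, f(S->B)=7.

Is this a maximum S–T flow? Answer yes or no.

No

Residual path S->A->T has bottleneck 2 > 0.
Pushing 2 along it raises the flow to 9, so the given flow is not maximum.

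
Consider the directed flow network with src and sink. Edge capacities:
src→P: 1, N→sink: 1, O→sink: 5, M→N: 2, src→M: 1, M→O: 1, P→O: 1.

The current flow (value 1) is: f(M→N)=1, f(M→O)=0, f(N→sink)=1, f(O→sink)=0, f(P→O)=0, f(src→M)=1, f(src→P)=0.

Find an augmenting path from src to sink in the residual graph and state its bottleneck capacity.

src→P→O→sink, bottleneck 1

Residual along src→P→O→sink: src→P: 1, P→O: 1, O→sink: 5.
Bottleneck = min = 1.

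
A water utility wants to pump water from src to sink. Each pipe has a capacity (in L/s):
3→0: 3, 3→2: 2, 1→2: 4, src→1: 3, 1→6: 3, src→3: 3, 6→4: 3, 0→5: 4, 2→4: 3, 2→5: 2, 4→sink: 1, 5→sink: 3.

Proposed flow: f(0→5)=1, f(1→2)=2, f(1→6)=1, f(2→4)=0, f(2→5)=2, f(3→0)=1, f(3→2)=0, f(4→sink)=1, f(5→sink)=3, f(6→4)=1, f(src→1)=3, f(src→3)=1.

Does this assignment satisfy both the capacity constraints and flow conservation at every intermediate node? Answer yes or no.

Yes

Every edge has 0 ≤ f(e) ≤ cap(e).
At each intermediate node, inflow equals outflow.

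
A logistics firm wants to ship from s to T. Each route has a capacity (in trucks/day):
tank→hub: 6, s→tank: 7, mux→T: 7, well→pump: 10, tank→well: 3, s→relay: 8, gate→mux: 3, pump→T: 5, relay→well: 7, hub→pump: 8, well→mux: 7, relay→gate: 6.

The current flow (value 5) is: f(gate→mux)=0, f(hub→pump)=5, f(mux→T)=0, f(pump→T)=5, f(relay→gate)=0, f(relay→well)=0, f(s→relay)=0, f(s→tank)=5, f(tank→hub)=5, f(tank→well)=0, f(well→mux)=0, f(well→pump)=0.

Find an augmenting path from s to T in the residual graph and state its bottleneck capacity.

Residual along s→tank→well→mux→T: s→tank: 2, tank→well: 3, well→mux: 7, mux→T: 7.
Bottleneck = min = 2.

s→tank→well→mux→T, bottleneck 2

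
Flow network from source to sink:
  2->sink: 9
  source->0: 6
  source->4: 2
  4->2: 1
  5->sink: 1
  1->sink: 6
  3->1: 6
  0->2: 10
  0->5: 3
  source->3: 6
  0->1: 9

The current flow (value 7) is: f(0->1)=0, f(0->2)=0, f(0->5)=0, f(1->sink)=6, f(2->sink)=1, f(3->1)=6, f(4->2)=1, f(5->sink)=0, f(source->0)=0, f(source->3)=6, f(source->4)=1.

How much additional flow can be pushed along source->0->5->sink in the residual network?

Residual capacities along the path: source->0: 6, 0->5: 3, 5->sink: 1.
Minimum is 1.

1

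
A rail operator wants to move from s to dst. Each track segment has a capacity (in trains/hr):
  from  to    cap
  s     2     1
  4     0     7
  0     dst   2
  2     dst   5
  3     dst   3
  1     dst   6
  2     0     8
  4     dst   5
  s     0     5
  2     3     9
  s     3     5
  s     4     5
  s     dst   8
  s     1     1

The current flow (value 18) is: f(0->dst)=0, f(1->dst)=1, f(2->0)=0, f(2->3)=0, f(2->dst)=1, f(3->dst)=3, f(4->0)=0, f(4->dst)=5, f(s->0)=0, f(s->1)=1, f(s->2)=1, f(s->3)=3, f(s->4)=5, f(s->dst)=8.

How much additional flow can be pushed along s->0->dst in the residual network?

2

Residual capacities along the path: s->0: 5, 0->dst: 2.
Minimum is 2.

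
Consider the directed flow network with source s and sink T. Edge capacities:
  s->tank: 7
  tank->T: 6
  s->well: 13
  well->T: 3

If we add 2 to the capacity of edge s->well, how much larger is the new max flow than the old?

Original max flow = 9.
Edge s->well does not cross the min cut (source side {s, tank, well}), so extra capacity there cannot help.
New max flow = 9. Increase = 0.

0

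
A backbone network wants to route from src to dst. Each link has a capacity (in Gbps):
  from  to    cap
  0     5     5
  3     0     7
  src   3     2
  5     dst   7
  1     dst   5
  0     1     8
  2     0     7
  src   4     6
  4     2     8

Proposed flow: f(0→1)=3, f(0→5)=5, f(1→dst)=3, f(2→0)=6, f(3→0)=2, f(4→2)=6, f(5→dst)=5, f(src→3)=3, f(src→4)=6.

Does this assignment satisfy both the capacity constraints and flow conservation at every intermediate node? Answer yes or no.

Capacity violated on src→3: flow 3 > capacity 2.

No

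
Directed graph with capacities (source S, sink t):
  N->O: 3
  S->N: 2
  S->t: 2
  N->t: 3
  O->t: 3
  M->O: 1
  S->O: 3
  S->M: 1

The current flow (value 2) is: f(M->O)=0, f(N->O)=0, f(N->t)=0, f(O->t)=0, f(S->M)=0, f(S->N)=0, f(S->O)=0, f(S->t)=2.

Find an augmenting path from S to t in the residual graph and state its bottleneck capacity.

S->N->t, bottleneck 2

Residual along S->N->t: S->N: 2, N->t: 3.
Bottleneck = min = 2.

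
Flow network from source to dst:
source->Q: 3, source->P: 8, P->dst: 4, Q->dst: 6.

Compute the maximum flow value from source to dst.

Augment source->P->dst: bottleneck 4. Total 4.
Augment source->Q->dst: bottleneck 3. Total 7.
No augmenting path remains in the residual graph.

7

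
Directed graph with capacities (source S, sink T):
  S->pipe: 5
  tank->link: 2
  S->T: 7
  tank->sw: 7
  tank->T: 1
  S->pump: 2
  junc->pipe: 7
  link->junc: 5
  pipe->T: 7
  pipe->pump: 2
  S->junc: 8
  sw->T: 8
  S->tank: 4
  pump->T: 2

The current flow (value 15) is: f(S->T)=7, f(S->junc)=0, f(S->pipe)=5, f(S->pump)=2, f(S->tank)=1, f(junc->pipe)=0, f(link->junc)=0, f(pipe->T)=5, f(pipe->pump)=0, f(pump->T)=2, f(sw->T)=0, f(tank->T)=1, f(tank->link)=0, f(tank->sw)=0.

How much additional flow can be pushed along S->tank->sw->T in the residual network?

3

Residual capacities along the path: S->tank: 3, tank->sw: 7, sw->T: 8.
Minimum is 3.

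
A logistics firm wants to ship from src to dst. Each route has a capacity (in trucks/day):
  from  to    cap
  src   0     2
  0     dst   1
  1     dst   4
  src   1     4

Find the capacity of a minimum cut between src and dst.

5

Max flow = 5 (via 2 augmenting paths).
In the residual at optimum, the set reachable from src is {0, src}.
Cut edges: src→1 (cap 4), 0→dst (cap 1). Sum = 5.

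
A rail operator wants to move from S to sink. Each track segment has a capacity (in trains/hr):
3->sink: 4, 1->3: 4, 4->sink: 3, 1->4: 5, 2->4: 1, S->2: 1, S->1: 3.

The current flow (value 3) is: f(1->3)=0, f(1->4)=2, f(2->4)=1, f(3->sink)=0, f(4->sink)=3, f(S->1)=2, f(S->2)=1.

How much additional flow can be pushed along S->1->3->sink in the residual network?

1

Residual capacities along the path: S->1: 1, 1->3: 4, 3->sink: 4.
Minimum is 1.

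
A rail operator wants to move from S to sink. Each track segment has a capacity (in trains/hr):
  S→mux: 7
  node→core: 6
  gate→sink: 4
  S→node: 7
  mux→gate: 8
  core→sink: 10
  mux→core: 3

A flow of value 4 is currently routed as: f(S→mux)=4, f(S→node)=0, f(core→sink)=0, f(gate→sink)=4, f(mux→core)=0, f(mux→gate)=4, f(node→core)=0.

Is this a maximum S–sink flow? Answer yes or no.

No

Residual path S→mux→core→sink has bottleneck 3 > 0.
Pushing 3 along it raises the flow to 7, so the given flow is not maximum.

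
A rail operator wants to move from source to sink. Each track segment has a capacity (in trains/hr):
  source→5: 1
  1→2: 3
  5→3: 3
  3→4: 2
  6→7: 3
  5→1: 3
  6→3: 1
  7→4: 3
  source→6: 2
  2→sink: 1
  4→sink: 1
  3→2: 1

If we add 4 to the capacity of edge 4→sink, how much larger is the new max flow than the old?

Original max flow = 2.
After raising cap(4→sink), augmenting paths through that edge carry 1 more unit.
New max flow = 3. Increase = 1.

1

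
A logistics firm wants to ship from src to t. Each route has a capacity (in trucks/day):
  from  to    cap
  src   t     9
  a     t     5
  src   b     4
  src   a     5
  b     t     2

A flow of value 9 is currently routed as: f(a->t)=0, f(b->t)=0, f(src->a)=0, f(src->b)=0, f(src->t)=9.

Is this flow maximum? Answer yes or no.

No

Residual path src->b->t has bottleneck 2 > 0.
Pushing 2 along it raises the flow to 11, so the given flow is not maximum.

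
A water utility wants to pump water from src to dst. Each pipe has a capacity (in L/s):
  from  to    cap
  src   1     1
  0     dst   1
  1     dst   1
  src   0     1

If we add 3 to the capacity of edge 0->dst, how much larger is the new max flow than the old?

0

Original max flow = 2.
Edge 0->dst does not cross the min cut (source side {src}), so extra capacity there cannot help.
New max flow = 2. Increase = 0.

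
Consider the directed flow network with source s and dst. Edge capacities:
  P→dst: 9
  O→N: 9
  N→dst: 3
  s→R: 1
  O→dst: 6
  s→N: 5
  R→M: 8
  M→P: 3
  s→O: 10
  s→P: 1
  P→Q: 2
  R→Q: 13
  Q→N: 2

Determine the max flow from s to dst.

Augment s→P→dst: bottleneck 1. Total 1.
Augment s→O→dst: bottleneck 6. Total 7.
Augment s→N→dst: bottleneck 3. Total 10.
Augment s→R→M→P→dst: bottleneck 1. Total 11.
No augmenting path remains in the residual graph.

11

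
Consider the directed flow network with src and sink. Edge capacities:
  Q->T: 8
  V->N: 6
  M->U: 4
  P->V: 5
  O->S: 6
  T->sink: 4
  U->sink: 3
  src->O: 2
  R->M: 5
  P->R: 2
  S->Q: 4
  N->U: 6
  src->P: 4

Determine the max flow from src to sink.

Augment src->P->R->M->U->sink: bottleneck 2. Total 2.
Augment src->P->V->N->U->sink: bottleneck 1. Total 3.
Augment src->O->S->Q->T->sink: bottleneck 2. Total 5.
No augmenting path remains in the residual graph.

5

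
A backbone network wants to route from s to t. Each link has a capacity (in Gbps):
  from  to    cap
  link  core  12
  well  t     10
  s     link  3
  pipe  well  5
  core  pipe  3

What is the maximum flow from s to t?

Augment s→link→core→pipe→well→t: bottleneck 3. Total 3.
No augmenting path remains in the residual graph.

3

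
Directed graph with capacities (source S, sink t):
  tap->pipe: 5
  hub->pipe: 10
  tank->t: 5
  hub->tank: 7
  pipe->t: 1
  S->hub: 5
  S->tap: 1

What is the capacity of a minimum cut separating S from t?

6

Max flow = 6 (via 2 augmenting paths).
In the residual at optimum, the set reachable from S is {S}.
Cut edges: S->hub (cap 5), S->tap (cap 1). Sum = 6.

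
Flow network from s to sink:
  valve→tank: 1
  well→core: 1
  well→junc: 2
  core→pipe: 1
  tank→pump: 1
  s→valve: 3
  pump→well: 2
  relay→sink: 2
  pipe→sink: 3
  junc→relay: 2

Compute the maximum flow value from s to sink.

Augment s→valve→tank→pump→well→core→pipe→sink: bottleneck 1. Total 1.
No augmenting path remains in the residual graph.

1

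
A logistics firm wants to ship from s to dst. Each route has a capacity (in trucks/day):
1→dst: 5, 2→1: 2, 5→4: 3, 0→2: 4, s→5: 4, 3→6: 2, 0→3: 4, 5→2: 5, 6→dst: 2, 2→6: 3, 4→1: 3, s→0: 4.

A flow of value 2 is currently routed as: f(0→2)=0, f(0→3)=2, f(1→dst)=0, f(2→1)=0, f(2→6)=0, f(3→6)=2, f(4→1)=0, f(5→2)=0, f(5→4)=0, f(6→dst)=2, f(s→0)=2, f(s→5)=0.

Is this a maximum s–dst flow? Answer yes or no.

Residual path s→0→2→1→dst has bottleneck 2 > 0.
Pushing 2 along it raises the flow to 4, so the given flow is not maximum.

No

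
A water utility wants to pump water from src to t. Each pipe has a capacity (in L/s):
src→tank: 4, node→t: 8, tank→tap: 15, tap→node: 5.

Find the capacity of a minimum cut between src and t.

4

Max flow = 4 (via 1 augmenting path).
In the residual at optimum, the set reachable from src is {src}.
Cut edges: src→tank (cap 4). Sum = 4.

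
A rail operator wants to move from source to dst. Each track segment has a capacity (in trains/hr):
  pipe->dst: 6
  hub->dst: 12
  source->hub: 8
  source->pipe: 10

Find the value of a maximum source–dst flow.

Augment source->pipe->dst: bottleneck 6. Total 6.
Augment source->hub->dst: bottleneck 8. Total 14.
No augmenting path remains in the residual graph.

14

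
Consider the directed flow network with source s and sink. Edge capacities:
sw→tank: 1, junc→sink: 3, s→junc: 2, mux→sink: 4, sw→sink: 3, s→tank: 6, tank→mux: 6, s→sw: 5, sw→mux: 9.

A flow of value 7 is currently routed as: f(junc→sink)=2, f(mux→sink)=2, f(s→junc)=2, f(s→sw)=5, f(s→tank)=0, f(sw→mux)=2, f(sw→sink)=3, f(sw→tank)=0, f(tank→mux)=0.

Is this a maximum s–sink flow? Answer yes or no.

No

Residual path s→tank→mux→sink has bottleneck 2 > 0.
Pushing 2 along it raises the flow to 9, so the given flow is not maximum.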